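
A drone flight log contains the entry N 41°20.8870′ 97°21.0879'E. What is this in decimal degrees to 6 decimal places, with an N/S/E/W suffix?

41.348117° N, 97.351465° E

φ: 41 + 20.887/60 = 41.3481167
Longitude: 21.0879′ = 0.351465°; total 97.3514650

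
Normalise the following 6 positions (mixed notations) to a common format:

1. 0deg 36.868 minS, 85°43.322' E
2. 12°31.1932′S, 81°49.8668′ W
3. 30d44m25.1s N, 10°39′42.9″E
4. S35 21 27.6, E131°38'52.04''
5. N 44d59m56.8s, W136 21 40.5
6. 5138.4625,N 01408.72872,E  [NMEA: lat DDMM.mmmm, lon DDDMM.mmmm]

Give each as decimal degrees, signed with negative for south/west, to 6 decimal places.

1. -0.614467, 85.722033
2. -12.519887, -81.831113
3. 30.740306, 10.661917
4. -35.357667, 131.647789
5. 44.999111, -136.361250
6. 51.641042, 14.145479

Point 1:
  Lat: 36.868′ = 0.614467°; total 0.6144667
  S ⇒ negate
  Longitude: 85 + 43.322/60 = 85.7220333
  E → positive
Point 2:
  Latitude: 12 + 31.1932/60 = 12.5198867
  S ⇒ negate
  Lon: 81 + 49.8668/60 = 81.8311133
  W ⇒ negate
Point 3:
  φ: 30° + 44/60 + 25.1/3600 = 30 + 0.733333 + 0.006972 = 30.7403056
  N → positive
  λ: 10 + 39/60 + 42.9/3600 = 10.6619167
  E ⇒ keep positive
Point 4:
  φ: 35 + 21/60 + 27.6/3600 = 35.3576667
  hemisphere S, so the sign is −
  Longitude: 38′ + 52.04″ = 38.86733′; 131 + 38.86733/60 = 131.6477889
  E → positive
Point 5:
  Latitude: 44 + 59/60 + 56.8/3600 = 44.9991111
  N → positive
  λ: 136° + 21/60 + 40.5/3600 = 136 + 0.350000 + 0.011250 = 136.3612500
  W ⇒ negate
Point 6:
  φ: degrees = first 2 digits = 51, minutes = 38.4625; 51 + 38.4625/60 = 51.6410417
  N ⇒ keep positive
  λ: split at 3 digits → 014° and 8.72872′; 14 + 8.72872/60 = 14.1454787
  E → positive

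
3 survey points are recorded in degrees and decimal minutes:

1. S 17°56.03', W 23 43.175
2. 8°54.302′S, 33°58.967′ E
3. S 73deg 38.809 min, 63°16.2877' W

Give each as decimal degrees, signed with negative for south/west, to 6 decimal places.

Point 1:
  Latitude: 17 + 56.03/60 = 17.9338333
  S ⇒ negate
  λ: 23 + 43.175/60 = 23.7195833
  hemisphere W, so the sign is −
Point 2:
  Latitude: 54.302′ = 0.905033°; total 8.9050333
  hemisphere S, so the sign is −
  λ: 33 + 58.967/60 = 33.9827833
  E → positive
Point 3:
  Latitude: 38.809′ = 0.646817°; total 73.6468167
  S ⇒ negate
  Longitude: 63 + 16.2877/60 = 63.2714617
  W → negative

1. -17.933833, -23.719583
2. -8.905033, 33.982783
3. -73.646817, -63.271462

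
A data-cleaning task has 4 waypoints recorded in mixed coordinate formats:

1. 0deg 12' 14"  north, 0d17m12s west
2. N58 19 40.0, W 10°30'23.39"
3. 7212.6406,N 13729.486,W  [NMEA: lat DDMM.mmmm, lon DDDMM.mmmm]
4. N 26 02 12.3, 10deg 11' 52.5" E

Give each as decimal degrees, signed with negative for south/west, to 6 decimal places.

1. 0.203889, -0.286667
2. 58.327778, -10.506497
3. 72.210677, -137.491433
4. 26.036750, 10.197917

Point 1:
  Lat: 0° + 12/60 + 14/3600 = 0 + 0.200000 + 0.003889 = 0.2038889
  N ⇒ keep positive
  Lon: 0 + 17/60 + 12/3600 = 0.2866667
  W → negative
Point 2:
  φ: 58 + 19/60 + 40/3600 = 58.3277778
  N ⇒ keep positive
  Lon: 10° + 30/60 + 23.39/3600 = 10 + 0.500000 + 0.006497 = 10.5064972
  W → negative
Point 3:
  Latitude: split at 2 digits → 72° and 12.6406′; 72 + 12.6406/60 = 72.2106767
  N → positive
  Longitude: split at 3 digits → 137° and 29.486′; 137 + 29.486/60 = 137.4914333
  hemisphere W, so the sign is −
Point 4:
  φ: 26° + 2/60 + 12.3/3600 = 26 + 0.033333 + 0.003417 = 26.0367500
  N ⇒ keep positive
  Lon: 10 + 11/60 + 52.5/3600 = 10.1979167
  E → positive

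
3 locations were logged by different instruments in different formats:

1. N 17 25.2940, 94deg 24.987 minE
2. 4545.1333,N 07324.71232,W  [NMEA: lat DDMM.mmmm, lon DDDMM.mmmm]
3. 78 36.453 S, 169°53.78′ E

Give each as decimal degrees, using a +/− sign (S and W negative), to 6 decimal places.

1. 17.421567, 94.416450
2. 45.752222, -73.411872
3. -78.607550, 169.896333

Point 1:
  φ: 17 + 25.294/60 = 17.4215667
  N ⇒ keep positive
  λ: 24.987′ = 0.416450°; total 94.4164500
  E ⇒ keep positive
Point 2:
  φ: split at 2 digits → 45° and 45.1333′; 45 + 45.1333/60 = 45.7522217
  N ⇒ keep positive
  Lon: degrees = first 3 digits = 73, minutes = 24.71232; 73 + 24.71232/60 = 73.4118720
  W ⇒ negate
Point 3:
  Lat: 78 + 36.453/60 = 78.6075500
  S ⇒ negate
  λ: 169 + 53.78/60 = 169.8963333
  E → positive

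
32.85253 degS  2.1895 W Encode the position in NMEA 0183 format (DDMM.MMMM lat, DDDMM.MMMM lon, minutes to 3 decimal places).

Lat: fractional part 0.852530 → 51.15180 minutes
Lon: fractional part 0.189500 → 11.37000 minutes

3251.152,S / 00211.370,W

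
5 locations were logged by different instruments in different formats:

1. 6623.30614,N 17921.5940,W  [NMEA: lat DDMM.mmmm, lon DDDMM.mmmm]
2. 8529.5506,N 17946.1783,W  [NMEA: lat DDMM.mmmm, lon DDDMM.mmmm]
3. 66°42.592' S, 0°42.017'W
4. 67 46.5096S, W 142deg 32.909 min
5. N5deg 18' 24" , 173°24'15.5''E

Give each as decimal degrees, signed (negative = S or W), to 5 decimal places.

Point 1:
  φ: degrees = first 2 digits = 66, minutes = 23.30614; 66 + 23.30614/60 = 66.388436
  N ⇒ keep positive
  Longitude: degrees = first 3 digits = 179, minutes = 21.594; 179 + 21.594/60 = 179.359900
  hemisphere W, so the sign is −
Point 2:
  Lat: split at 2 digits → 85° and 29.5506′; 85 + 29.5506/60 = 85.492510
  N ⇒ keep positive
  Lon: degrees = first 3 digits = 179, minutes = 46.1783; 179 + 46.1783/60 = 179.769638
  W → negative
Point 3:
  Lat: 42.592′ = 0.709867°; total 66.709867
  S ⇒ negate
  Lon: 42.017′ = 0.700283°; total 0.700283
  hemisphere W, so the sign is −
Point 4:
  Lat: 67 + 46.5096/60 = 67.775160
  S ⇒ negate
  Longitude: 32.909′ = 0.548483°; total 142.548483
  W ⇒ negate
Point 5:
  Lat: 18′ + 24″ = 18.40000′; 5 + 18.40000/60 = 5.306667
  N ⇒ keep positive
  Longitude: 173° + 24/60 + 15.5/3600 = 173 + 0.400000 + 0.004306 = 173.404306
  E ⇒ keep positive

1. 66.38844, -179.35990
2. 85.49251, -179.76964
3. -66.70987, -0.70028
4. -67.77516, -142.54848
5. 5.30667, 173.40431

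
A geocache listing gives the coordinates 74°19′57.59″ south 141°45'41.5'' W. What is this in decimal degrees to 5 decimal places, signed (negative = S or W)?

φ: 19′ + 57.59″ = 19.95983′; 74 + 19.95983/60 = 74.332664
S → negative
λ: 141 + 45/60 + 41.5/3600 = 141.761528
hemisphere W, so the sign is −

-74.33266, -141.76153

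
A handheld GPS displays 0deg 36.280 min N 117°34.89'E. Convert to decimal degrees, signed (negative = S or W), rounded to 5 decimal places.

0.60467, 117.58150

φ: 0 + 36.28/60 = 0.604667
N → positive
λ: 34.89′ = 0.581500°; total 117.581500
E → positive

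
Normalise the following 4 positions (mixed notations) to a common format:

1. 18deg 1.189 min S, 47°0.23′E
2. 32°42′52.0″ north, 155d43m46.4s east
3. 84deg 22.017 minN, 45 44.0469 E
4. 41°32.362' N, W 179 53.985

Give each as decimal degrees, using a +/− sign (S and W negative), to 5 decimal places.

1. -18.01982, 47.00383
2. 32.71444, 155.72956
3. 84.36695, 45.73412
4. 41.53937, -179.89975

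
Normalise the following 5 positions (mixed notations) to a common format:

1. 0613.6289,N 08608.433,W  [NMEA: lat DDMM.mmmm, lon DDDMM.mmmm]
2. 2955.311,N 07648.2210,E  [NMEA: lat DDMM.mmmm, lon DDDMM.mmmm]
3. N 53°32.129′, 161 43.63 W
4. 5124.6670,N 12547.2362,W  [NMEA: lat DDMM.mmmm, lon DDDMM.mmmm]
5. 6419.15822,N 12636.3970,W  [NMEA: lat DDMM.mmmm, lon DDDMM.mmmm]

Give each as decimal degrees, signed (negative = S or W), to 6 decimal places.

Point 1:
  φ: degrees = first 2 digits = 6, minutes = 13.6289; 6 + 13.6289/60 = 6.2271483
  N ⇒ keep positive
  λ: split at 3 digits → 086° and 8.433′; 86 + 8.433/60 = 86.1405500
  W ⇒ negate
Point 2:
  φ: split at 2 digits → 29° and 55.311′; 29 + 55.311/60 = 29.9218500
  N → positive
  Lon: split at 3 digits → 076° and 48.221′; 76 + 48.221/60 = 76.8036833
  E ⇒ keep positive
Point 3:
  Latitude: 32.129′ = 0.535483°; total 53.5354833
  N → positive
  Longitude: 43.63′ = 0.727167°; total 161.7271667
  W → negative
Point 4:
  φ: degrees = first 2 digits = 51, minutes = 24.667; 51 + 24.667/60 = 51.4111167
  N ⇒ keep positive
  Longitude: split at 3 digits → 125° and 47.2362′; 125 + 47.2362/60 = 125.7872700
  W ⇒ negate
Point 5:
  Lat: split at 2 digits → 64° and 19.15822′; 64 + 19.15822/60 = 64.3193037
  N → positive
  Longitude: split at 3 digits → 126° and 36.397′; 126 + 36.397/60 = 126.6066167
  hemisphere W, so the sign is −

1. 6.227148, -86.140550
2. 29.921850, 76.803683
3. 53.535483, -161.727167
4. 51.411117, -125.787270
5. 64.319304, -126.606617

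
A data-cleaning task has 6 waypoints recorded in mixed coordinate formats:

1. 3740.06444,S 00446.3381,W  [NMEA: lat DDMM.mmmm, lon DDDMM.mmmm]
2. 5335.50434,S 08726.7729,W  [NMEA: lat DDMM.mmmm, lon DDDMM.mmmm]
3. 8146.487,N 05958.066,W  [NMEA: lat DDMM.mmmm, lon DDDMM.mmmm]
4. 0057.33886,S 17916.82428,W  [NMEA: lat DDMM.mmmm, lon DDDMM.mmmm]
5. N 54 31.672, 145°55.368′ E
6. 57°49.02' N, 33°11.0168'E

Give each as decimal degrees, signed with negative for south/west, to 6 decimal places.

Point 1:
  Lat: degrees = first 2 digits = 37, minutes = 40.06444; 37 + 40.06444/60 = 37.6677407
  S ⇒ negate
  Longitude: degrees = first 3 digits = 4, minutes = 46.3381; 4 + 46.3381/60 = 4.7723017
  hemisphere W, so the sign is −
Point 2:
  φ: degrees = first 2 digits = 53, minutes = 35.50434; 53 + 35.50434/60 = 53.5917390
  S → negative
  Lon: split at 3 digits → 087° and 26.7729′; 87 + 26.7729/60 = 87.4462150
  W → negative
Point 3:
  Lat: degrees = first 2 digits = 81, minutes = 46.487; 81 + 46.487/60 = 81.7747833
  N ⇒ keep positive
  Longitude: degrees = first 3 digits = 59, minutes = 58.066; 59 + 58.066/60 = 59.9677667
  hemisphere W, so the sign is −
Point 4:
  φ: degrees = first 2 digits = 0, minutes = 57.33886; 0 + 57.33886/60 = 0.9556477
  S ⇒ negate
  λ: degrees = first 3 digits = 179, minutes = 16.82428; 179 + 16.82428/60 = 179.2804047
  hemisphere W, so the sign is −
Point 5:
  Lat: 54 + 31.672/60 = 54.5278667
  N → positive
  Lon: 145 + 55.368/60 = 145.9228000
  E → positive
Point 6:
  Latitude: 49.02′ = 0.817000°; total 57.8170000
  N ⇒ keep positive
  Longitude: 11.0168′ = 0.183613°; total 33.1836133
  E ⇒ keep positive

1. -37.667741, -4.772302
2. -53.591739, -87.446215
3. 81.774783, -59.967767
4. -0.955648, -179.280405
5. 54.527867, 145.922800
6. 57.817000, 33.183613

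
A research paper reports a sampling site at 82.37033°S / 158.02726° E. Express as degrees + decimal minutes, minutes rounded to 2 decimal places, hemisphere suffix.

Latitude: fractional part 0.370330 → 22.2198 minutes
λ: minutes = (158.027260 − 158) × 60 = 1.6356

82° 22.22′ S, 158° 1.64′ E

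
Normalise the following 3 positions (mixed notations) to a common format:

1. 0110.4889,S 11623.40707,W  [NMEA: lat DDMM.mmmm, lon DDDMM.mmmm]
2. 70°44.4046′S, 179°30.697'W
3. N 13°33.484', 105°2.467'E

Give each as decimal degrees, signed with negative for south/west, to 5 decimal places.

1. -1.17482, -116.39012
2. -70.74008, -179.51162
3. 13.55807, 105.04112

Point 1:
  Lat: split at 2 digits → 01° and 10.4889′; 1 + 10.4889/60 = 1.174815
  S ⇒ negate
  Lon: split at 3 digits → 116° and 23.40707′; 116 + 23.40707/60 = 116.390118
  hemisphere W, so the sign is −
Point 2:
  Latitude: 70 + 44.4046/60 = 70.740077
  S → negative
  Longitude: 30.697′ = 0.511617°; total 179.511617
  W ⇒ negate
Point 3:
  Lat: 33.484′ = 0.558067°; total 13.558067
  N → positive
  Lon: 2.467′ = 0.041117°; total 105.041117
  E → positive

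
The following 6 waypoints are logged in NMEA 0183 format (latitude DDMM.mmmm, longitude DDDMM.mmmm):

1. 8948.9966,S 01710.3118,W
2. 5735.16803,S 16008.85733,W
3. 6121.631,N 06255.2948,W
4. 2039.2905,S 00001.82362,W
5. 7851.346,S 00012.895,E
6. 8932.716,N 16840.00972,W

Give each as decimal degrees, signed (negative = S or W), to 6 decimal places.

1. -89.816610, -17.171863
2. -57.586134, -160.147622
3. 61.360517, -62.921580
4. -20.654842, -0.030394
5. -78.855767, 0.214917
6. 89.545267, -168.666829

Point 1:
  Latitude: degrees = first 2 digits = 89, minutes = 48.9966; 89 + 48.9966/60 = 89.8166100
  hemisphere S, so the sign is −
  λ: split at 3 digits → 017° and 10.3118′; 17 + 10.3118/60 = 17.1718633
  hemisphere W, so the sign is −
Point 2:
  φ: degrees = first 2 digits = 57, minutes = 35.16803; 57 + 35.16803/60 = 57.5861338
  S → negative
  Lon: degrees = first 3 digits = 160, minutes = 8.85733; 160 + 8.85733/60 = 160.1476222
  W ⇒ negate
Point 3:
  φ: split at 2 digits → 61° and 21.631′; 61 + 21.631/60 = 61.3605167
  N → positive
  λ: degrees = first 3 digits = 62, minutes = 55.2948; 62 + 55.2948/60 = 62.9215800
  hemisphere W, so the sign is −
Point 4:
  Latitude: degrees = first 2 digits = 20, minutes = 39.2905; 20 + 39.2905/60 = 20.6548417
  S ⇒ negate
  λ: split at 3 digits → 000° and 1.82362′; 0 + 1.82362/60 = 0.0303937
  hemisphere W, so the sign is −
Point 5:
  Latitude: split at 2 digits → 78° and 51.346′; 78 + 51.346/60 = 78.8557667
  hemisphere S, so the sign is −
  Longitude: split at 3 digits → 000° and 12.895′; 0 + 12.895/60 = 0.2149167
  E ⇒ keep positive
Point 6:
  Lat: split at 2 digits → 89° and 32.716′; 89 + 32.716/60 = 89.5452667
  N ⇒ keep positive
  Lon: split at 3 digits → 168° and 40.00972′; 168 + 40.00972/60 = 168.6668287
  W ⇒ negate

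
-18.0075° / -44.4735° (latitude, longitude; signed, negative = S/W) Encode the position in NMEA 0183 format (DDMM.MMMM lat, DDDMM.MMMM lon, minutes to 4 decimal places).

1800.4500,S / 04428.4100,W

Latitude is negative → S; |value| = 18.007500
φ: 18° + 0.007500 × 60 = 18° 0.450000′
Longitude is negative → W; |value| = 44.473500
Lon: 44° + 0.473500 × 60 = 44° 28.410000′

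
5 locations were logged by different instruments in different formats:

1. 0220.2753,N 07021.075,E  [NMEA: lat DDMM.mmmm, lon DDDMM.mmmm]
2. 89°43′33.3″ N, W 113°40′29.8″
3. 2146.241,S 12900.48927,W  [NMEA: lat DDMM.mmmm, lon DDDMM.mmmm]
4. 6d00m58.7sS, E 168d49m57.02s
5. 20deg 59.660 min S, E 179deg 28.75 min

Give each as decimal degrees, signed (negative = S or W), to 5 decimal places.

Point 1:
  φ: split at 2 digits → 02° and 20.2753′; 2 + 20.2753/60 = 2.337922
  N → positive
  λ: degrees = first 3 digits = 70, minutes = 21.075; 70 + 21.075/60 = 70.351250
  E → positive
Point 2:
  Latitude: 43′ + 33.3″ = 43.55500′; 89 + 43.55500/60 = 89.725917
  N → positive
  λ: 113° + 40/60 + 29.8/3600 = 113 + 0.666667 + 0.008278 = 113.674944
  W → negative
Point 3:
  φ: split at 2 digits → 21° and 46.241′; 21 + 46.241/60 = 21.770683
  S → negative
  Longitude: degrees = first 3 digits = 129, minutes = 0.48927; 129 + 0.48927/60 = 129.008155
  W → negative
Point 4:
  Latitude: 6 + 0/60 + 58.7/3600 = 6.016306
  hemisphere S, so the sign is −
  Lon: 168 + 49/60 + 57.02/3600 = 168.832506
  E ⇒ keep positive
Point 5:
  φ: 20 + 59.66/60 = 20.994333
  S ⇒ negate
  λ: 28.75′ = 0.479167°; total 179.479167
  E → positive

1. 2.33792, 70.35125
2. 89.72592, -113.67494
3. -21.77068, -129.00815
4. -6.01631, 168.83251
5. -20.99433, 179.47917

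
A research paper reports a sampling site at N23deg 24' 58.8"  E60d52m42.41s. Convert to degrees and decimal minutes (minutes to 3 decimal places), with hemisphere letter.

23° 24.980′ N, 60° 52.707′ E

φ: seconds/60 = 0.98000; minutes = 24 + 0.98000 = 24.98000
λ: 52 + 42.41/60 = 52.70683′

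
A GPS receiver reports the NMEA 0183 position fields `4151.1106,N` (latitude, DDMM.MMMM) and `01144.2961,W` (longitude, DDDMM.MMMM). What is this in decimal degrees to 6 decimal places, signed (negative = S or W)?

Lat: split at 2 digits → 41° and 51.1106′; 41 + 51.1106/60 = 41.8518433
N ⇒ keep positive
Lon: degrees = first 3 digits = 11, minutes = 44.2961; 11 + 44.2961/60 = 11.7382683
W ⇒ negate

41.851843, -11.738268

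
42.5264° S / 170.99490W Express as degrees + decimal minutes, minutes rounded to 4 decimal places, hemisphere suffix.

Latitude: fractional part 0.526400 → 31.584000 minutes
Longitude: minutes = (170.994900 − 170) × 60 = 59.694000

42° 31.5840′ S, 170° 59.6940′ W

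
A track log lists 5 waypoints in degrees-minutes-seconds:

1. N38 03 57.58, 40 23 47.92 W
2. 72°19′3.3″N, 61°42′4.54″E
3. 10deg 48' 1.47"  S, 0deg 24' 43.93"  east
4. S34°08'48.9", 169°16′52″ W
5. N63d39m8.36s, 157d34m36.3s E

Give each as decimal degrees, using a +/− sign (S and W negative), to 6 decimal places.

1. 38.065994, -40.396644
2. 72.317583, 61.701261
3. -10.800408, 0.412203
4. -34.146917, -169.281111
5. 63.652322, 157.576750

Point 1:
  Lat: 3′ + 57.58″ = 3.95967′; 38 + 3.95967/60 = 38.0659944
  N → positive
  Longitude: 23′ + 47.92″ = 23.79867′; 40 + 23.79867/60 = 40.3966444
  W → negative
Point 2:
  Lat: 72 + 19/60 + 3.3/3600 = 72.3175833
  N ⇒ keep positive
  Lon: 61° + 42/60 + 4.54/3600 = 61 + 0.700000 + 0.001261 = 61.7012611
  E → positive
Point 3:
  Latitude: 10 + 48/60 + 1.47/3600 = 10.8004083
  S → negative
  λ: 24′ + 43.93″ = 24.73217′; 0 + 24.73217/60 = 0.4122028
  E ⇒ keep positive
Point 4:
  Lat: 34 + 8/60 + 48.9/3600 = 34.1469167
  S ⇒ negate
  λ: 16′ + 52″ = 16.86667′; 169 + 16.86667/60 = 169.2811111
  W ⇒ negate
Point 5:
  Latitude: 63 + 39/60 + 8.36/3600 = 63.6523222
  N → positive
  Lon: 157 + 34/60 + 36.3/3600 = 157.5767500
  E → positive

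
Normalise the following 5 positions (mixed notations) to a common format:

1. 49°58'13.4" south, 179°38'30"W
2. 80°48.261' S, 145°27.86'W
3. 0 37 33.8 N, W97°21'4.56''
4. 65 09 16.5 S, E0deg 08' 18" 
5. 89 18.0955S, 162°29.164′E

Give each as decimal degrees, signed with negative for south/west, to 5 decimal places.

1. -49.97039, -179.64167
2. -80.80435, -145.46433
3. 0.62606, -97.35127
4. -65.15458, 0.13833
5. -89.30159, 162.48607

Point 1:
  Lat: 49 + 58/60 + 13.4/3600 = 49.970389
  S → negative
  Longitude: 38′ + 30″ = 38.50000′; 179 + 38.50000/60 = 179.641667
  hemisphere W, so the sign is −
Point 2:
  φ: 48.261′ = 0.804350°; total 80.804350
  S → negative
  Longitude: 27.86′ = 0.464333°; total 145.464333
  hemisphere W, so the sign is −
Point 3:
  φ: 0° + 37/60 + 33.8/3600 = 0 + 0.616667 + 0.009389 = 0.626056
  N ⇒ keep positive
  Longitude: 97° + 21/60 + 4.56/3600 = 97 + 0.350000 + 0.001267 = 97.351267
  W ⇒ negate
Point 4:
  Latitude: 65 + 9/60 + 16.5/3600 = 65.154583
  hemisphere S, so the sign is −
  Longitude: 8′ + 18″ = 8.30000′; 0 + 8.30000/60 = 0.138333
  E → positive
Point 5:
  Lat: 89 + 18.0955/60 = 89.301592
  S ⇒ negate
  Longitude: 162 + 29.164/60 = 162.486067
  E ⇒ keep positive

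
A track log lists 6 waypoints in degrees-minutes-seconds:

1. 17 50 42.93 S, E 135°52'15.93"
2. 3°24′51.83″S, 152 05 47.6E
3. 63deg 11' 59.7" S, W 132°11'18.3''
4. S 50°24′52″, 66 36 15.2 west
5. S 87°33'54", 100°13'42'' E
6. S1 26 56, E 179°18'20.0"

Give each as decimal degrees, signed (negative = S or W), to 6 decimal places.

1. -17.845258, 135.871092
2. -3.414397, 152.096556
3. -63.199917, -132.188417
4. -50.414444, -66.604222
5. -87.565000, 100.228333
6. -1.448889, 179.305556

Point 1:
  φ: 50′ + 42.93″ = 50.71550′; 17 + 50.71550/60 = 17.8452583
  hemisphere S, so the sign is −
  Longitude: 52′ + 15.93″ = 52.26550′; 135 + 52.26550/60 = 135.8710917
  E ⇒ keep positive
Point 2:
  φ: 3 + 24/60 + 51.83/3600 = 3.4143972
  S ⇒ negate
  Longitude: 5′ + 47.6″ = 5.79333′; 152 + 5.79333/60 = 152.0965556
  E → positive
Point 3:
  φ: 63° + 11/60 + 59.7/3600 = 63 + 0.183333 + 0.016583 = 63.1999167
  S ⇒ negate
  λ: 132° + 11/60 + 18.3/3600 = 132 + 0.183333 + 0.005083 = 132.1884167
  W ⇒ negate
Point 4:
  Lat: 24′ + 52″ = 24.86667′; 50 + 24.86667/60 = 50.4144444
  S ⇒ negate
  Lon: 66° + 36/60 + 15.2/3600 = 66 + 0.600000 + 0.004222 = 66.6042222
  hemisphere W, so the sign is −
Point 5:
  Latitude: 33′ + 54″ = 33.90000′; 87 + 33.90000/60 = 87.5650000
  S → negative
  Longitude: 13′ + 42″ = 13.70000′; 100 + 13.70000/60 = 100.2283333
  E → positive
Point 6:
  Lat: 26′ + 56″ = 26.93333′; 1 + 26.93333/60 = 1.4488889
  hemisphere S, so the sign is −
  λ: 179° + 18/60 + 20/3600 = 179 + 0.300000 + 0.005556 = 179.3055556
  E → positive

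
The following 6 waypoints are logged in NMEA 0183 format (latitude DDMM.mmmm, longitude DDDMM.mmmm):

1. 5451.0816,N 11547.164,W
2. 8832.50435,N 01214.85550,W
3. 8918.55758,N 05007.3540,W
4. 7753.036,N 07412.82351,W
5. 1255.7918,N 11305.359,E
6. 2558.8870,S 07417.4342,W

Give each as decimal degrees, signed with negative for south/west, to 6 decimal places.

1. 54.851360, -115.786067
2. 88.541739, -12.247592
3. 89.309293, -50.122567
4. 77.883933, -74.213725
5. 12.929863, 113.089317
6. -25.981450, -74.290570

Point 1:
  φ: split at 2 digits → 54° and 51.0816′; 54 + 51.0816/60 = 54.8513600
  N → positive
  Longitude: split at 3 digits → 115° and 47.164′; 115 + 47.164/60 = 115.7860667
  W ⇒ negate
Point 2:
  Lat: degrees = first 2 digits = 88, minutes = 32.50435; 88 + 32.50435/60 = 88.5417392
  N ⇒ keep positive
  Lon: degrees = first 3 digits = 12, minutes = 14.8555; 12 + 14.8555/60 = 12.2475917
  W ⇒ negate
Point 3:
  Lat: split at 2 digits → 89° and 18.55758′; 89 + 18.55758/60 = 89.3092930
  N ⇒ keep positive
  Lon: degrees = first 3 digits = 50, minutes = 7.354; 50 + 7.354/60 = 50.1225667
  hemisphere W, so the sign is −
Point 4:
  φ: degrees = first 2 digits = 77, minutes = 53.036; 77 + 53.036/60 = 77.8839333
  N → positive
  Longitude: split at 3 digits → 074° and 12.82351′; 74 + 12.82351/60 = 74.2137252
  hemisphere W, so the sign is −
Point 5:
  φ: degrees = first 2 digits = 12, minutes = 55.7918; 12 + 55.7918/60 = 12.9298633
  N → positive
  Longitude: split at 3 digits → 113° and 5.359′; 113 + 5.359/60 = 113.0893167
  E ⇒ keep positive
Point 6:
  Latitude: split at 2 digits → 25° and 58.887′; 25 + 58.887/60 = 25.9814500
  S ⇒ negate
  λ: split at 3 digits → 074° and 17.4342′; 74 + 17.4342/60 = 74.2905700
  W ⇒ negate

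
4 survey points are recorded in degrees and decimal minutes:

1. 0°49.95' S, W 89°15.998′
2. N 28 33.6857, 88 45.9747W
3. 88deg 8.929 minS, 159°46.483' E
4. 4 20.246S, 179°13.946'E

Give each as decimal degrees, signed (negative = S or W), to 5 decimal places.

1. -0.83250, -89.26663
2. 28.56143, -88.76625
3. -88.14882, 159.77472
4. -4.33743, 179.23243

Point 1:
  Latitude: 49.95′ = 0.832500°; total 0.832500
  hemisphere S, so the sign is −
  λ: 89 + 15.998/60 = 89.266633
  W → negative
Point 2:
  Latitude: 33.6857′ = 0.561428°; total 28.561428
  N → positive
  Longitude: 88 + 45.9747/60 = 88.766245
  hemisphere W, so the sign is −
Point 3:
  Latitude: 8.929′ = 0.148817°; total 88.148817
  hemisphere S, so the sign is −
  λ: 159 + 46.483/60 = 159.774717
  E → positive
Point 4:
  Lat: 20.246′ = 0.337433°; total 4.337433
  S → negative
  λ: 13.946′ = 0.232433°; total 179.232433
  E → positive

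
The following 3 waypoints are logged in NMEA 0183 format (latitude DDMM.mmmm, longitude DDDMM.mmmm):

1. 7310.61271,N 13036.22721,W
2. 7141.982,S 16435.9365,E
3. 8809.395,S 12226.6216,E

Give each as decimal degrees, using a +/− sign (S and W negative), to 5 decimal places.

1. 73.17688, -130.60379
2. -71.69970, 164.59894
3. -88.15658, 122.44369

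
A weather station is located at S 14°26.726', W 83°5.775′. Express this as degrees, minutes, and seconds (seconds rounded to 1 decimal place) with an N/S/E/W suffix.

14°26′43.6″ S, 83°05′46.5″ W

φ: fractional minutes 0.72600 × 60 = 43.560″
Lon: fractional minutes 0.77500 × 60 = 46.500″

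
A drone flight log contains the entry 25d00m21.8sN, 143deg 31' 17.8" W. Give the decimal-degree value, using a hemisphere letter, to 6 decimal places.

φ: 0′ + 21.8″ = 0.36333′; 25 + 0.36333/60 = 25.0060556
Lon: 31′ + 17.8″ = 31.29667′; 143 + 31.29667/60 = 143.5216111

25.006056° N, 143.521611° W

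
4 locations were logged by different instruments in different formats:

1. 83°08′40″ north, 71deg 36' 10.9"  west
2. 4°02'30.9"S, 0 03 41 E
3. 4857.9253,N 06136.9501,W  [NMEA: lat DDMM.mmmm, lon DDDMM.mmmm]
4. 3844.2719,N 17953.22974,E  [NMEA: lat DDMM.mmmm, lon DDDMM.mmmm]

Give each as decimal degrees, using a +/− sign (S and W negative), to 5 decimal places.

1. 83.14444, -71.60303
2. -4.04192, 0.06139
3. 48.96542, -61.61584
4. 38.73787, 179.88716

Point 1:
  Latitude: 83 + 8/60 + 40/3600 = 83.144444
  N ⇒ keep positive
  Lon: 36′ + 10.9″ = 36.18167′; 71 + 36.18167/60 = 71.603028
  W ⇒ negate
Point 2:
  Lat: 4 + 2/60 + 30.9/3600 = 4.041917
  hemisphere S, so the sign is −
  Longitude: 3′ + 41″ = 3.68333′; 0 + 3.68333/60 = 0.061389
  E ⇒ keep positive
Point 3:
  φ: degrees = first 2 digits = 48, minutes = 57.9253; 48 + 57.9253/60 = 48.965422
  N ⇒ keep positive
  λ: split at 3 digits → 061° and 36.9501′; 61 + 36.9501/60 = 61.615835
  W → negative
Point 4:
  Lat: degrees = first 2 digits = 38, minutes = 44.2719; 38 + 44.2719/60 = 38.737865
  N ⇒ keep positive
  Longitude: degrees = first 3 digits = 179, minutes = 53.22974; 179 + 53.22974/60 = 179.887162
  E → positive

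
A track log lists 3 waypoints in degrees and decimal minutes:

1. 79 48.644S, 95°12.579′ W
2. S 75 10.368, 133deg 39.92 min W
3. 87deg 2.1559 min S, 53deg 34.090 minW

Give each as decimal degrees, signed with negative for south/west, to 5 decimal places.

Point 1:
  Latitude: 79 + 48.644/60 = 79.810733
  hemisphere S, so the sign is −
  λ: 95 + 12.579/60 = 95.209650
  W → negative
Point 2:
  φ: 75 + 10.368/60 = 75.172800
  S → negative
  Longitude: 39.92′ = 0.665333°; total 133.665333
  hemisphere W, so the sign is −
Point 3:
  Lat: 2.1559′ = 0.035932°; total 87.035932
  S → negative
  λ: 53 + 34.09/60 = 53.568167
  hemisphere W, so the sign is −

1. -79.81073, -95.20965
2. -75.17280, -133.66533
3. -87.03593, -53.56817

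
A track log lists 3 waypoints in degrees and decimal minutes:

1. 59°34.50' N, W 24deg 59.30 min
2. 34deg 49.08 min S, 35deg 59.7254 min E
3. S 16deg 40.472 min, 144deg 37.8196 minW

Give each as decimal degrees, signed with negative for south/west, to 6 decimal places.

1. 59.575000, -24.988333
2. -34.818000, 35.995423
3. -16.674533, -144.630327

Point 1:
  Latitude: 59 + 34.5/60 = 59.5750000
  N → positive
  Lon: 24 + 59.3/60 = 24.9883333
  W ⇒ negate
Point 2:
  Latitude: 49.08′ = 0.818000°; total 34.8180000
  hemisphere S, so the sign is −
  Longitude: 59.7254′ = 0.995423°; total 35.9954233
  E → positive
Point 3:
  Latitude: 40.472′ = 0.674533°; total 16.6745333
  hemisphere S, so the sign is −
  Longitude: 37.8196′ = 0.630327°; total 144.6303267
  W → negative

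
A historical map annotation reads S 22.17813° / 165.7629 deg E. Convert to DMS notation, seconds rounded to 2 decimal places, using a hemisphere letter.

22°10′41.27″ S, 165°45′46.44″ E

Lat: whole degrees 22; 10.68780′ → 10′ and 41.2680″
Lon: 0.762900 × 60 = 45.77400′ → 45′, remainder × 60 = 46.4400″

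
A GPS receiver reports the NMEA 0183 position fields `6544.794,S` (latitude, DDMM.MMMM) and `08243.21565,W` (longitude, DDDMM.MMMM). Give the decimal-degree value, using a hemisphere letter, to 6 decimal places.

65.746567° S, 82.720261° W

φ: split at 2 digits → 65° and 44.794′; 65 + 44.794/60 = 65.7465667
Lon: split at 3 digits → 082° and 43.21565′; 82 + 43.21565/60 = 82.7202608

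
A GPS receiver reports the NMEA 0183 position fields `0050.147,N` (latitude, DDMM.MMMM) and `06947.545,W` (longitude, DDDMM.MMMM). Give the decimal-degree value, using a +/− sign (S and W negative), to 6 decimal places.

0.835783, -69.792417

Lat: split at 2 digits → 00° and 50.147′; 0 + 50.147/60 = 0.8357833
N → positive
Longitude: split at 3 digits → 069° and 47.545′; 69 + 47.545/60 = 69.7924167
hemisphere W, so the sign is −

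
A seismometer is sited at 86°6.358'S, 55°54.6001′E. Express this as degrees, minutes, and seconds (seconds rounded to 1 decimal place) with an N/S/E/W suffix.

86°06′21.5″ S, 55°54′36.0″ E

Lat: 6.35800′ → 6′ and 0.35800 × 60 = 21.480″
Lon: 54.60010′ → 54′ and 0.60010 × 60 = 36.006″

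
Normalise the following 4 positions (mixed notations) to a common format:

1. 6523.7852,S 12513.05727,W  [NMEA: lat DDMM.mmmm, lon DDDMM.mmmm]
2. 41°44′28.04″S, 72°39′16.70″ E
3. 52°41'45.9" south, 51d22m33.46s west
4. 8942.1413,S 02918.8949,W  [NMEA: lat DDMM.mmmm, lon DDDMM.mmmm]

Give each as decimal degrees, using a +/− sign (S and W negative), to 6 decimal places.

Point 1:
  Latitude: degrees = first 2 digits = 65, minutes = 23.7852; 65 + 23.7852/60 = 65.3964200
  hemisphere S, so the sign is −
  Longitude: split at 3 digits → 125° and 13.05727′; 125 + 13.05727/60 = 125.2176212
  W → negative
Point 2:
  φ: 41 + 44/60 + 28.04/3600 = 41.7411222
  S ⇒ negate
  Longitude: 39′ + 16.7″ = 39.27833′; 72 + 39.27833/60 = 72.6546389
  E ⇒ keep positive
Point 3:
  Lat: 52° + 41/60 + 45.9/3600 = 52 + 0.683333 + 0.012750 = 52.6960833
  S → negative
  λ: 51° + 22/60 + 33.46/3600 = 51 + 0.366667 + 0.009294 = 51.3759611
  hemisphere W, so the sign is −
Point 4:
  Latitude: split at 2 digits → 89° and 42.1413′; 89 + 42.1413/60 = 89.7023550
  S → negative
  Longitude: degrees = first 3 digits = 29, minutes = 18.8949; 29 + 18.8949/60 = 29.3149150
  W ⇒ negate

1. -65.396420, -125.217621
2. -41.741122, 72.654639
3. -52.696083, -51.375961
4. -89.702355, -29.314915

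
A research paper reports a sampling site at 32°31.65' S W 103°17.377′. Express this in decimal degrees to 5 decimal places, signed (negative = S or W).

Lat: 31.65′ = 0.527500°; total 32.527500
hemisphere S, so the sign is −
λ: 17.377′ = 0.289617°; total 103.289617
W → negative

-32.52750, -103.28962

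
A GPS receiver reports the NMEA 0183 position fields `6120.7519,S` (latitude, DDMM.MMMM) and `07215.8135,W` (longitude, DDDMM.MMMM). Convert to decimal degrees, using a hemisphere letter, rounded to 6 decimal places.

φ: split at 2 digits → 61° and 20.7519′; 61 + 20.7519/60 = 61.3458650
λ: degrees = first 3 digits = 72, minutes = 15.8135; 72 + 15.8135/60 = 72.2635583

61.345865° S, 72.263558° W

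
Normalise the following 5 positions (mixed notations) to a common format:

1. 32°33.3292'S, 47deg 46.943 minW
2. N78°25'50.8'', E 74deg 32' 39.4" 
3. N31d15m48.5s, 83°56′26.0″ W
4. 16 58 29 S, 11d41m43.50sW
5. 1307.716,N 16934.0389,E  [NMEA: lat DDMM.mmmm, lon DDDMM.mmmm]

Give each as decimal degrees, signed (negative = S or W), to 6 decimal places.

1. -32.555487, -47.782383
2. 78.430778, 74.544278
3. 31.263472, -83.940556
4. -16.974722, -11.695417
5. 13.128600, 169.567315

Point 1:
  Latitude: 33.3292′ = 0.555487°; total 32.5554867
  S → negative
  Longitude: 46.943′ = 0.782383°; total 47.7823833
  W → negative
Point 2:
  φ: 78 + 25/60 + 50.8/3600 = 78.4307778
  N → positive
  λ: 74 + 32/60 + 39.4/3600 = 74.5442778
  E ⇒ keep positive
Point 3:
  Latitude: 31° + 15/60 + 48.5/3600 = 31 + 0.250000 + 0.013472 = 31.2634722
  N → positive
  Lon: 83 + 56/60 + 26/3600 = 83.9405556
  W → negative
Point 4:
  Lat: 16 + 58/60 + 29/3600 = 16.9747222
  S ⇒ negate
  λ: 11° + 41/60 + 43.5/3600 = 11 + 0.683333 + 0.012083 = 11.6954167
  W → negative
Point 5:
  Lat: split at 2 digits → 13° and 7.716′; 13 + 7.716/60 = 13.1286000
  N ⇒ keep positive
  λ: split at 3 digits → 169° and 34.0389′; 169 + 34.0389/60 = 169.5673150
  E ⇒ keep positive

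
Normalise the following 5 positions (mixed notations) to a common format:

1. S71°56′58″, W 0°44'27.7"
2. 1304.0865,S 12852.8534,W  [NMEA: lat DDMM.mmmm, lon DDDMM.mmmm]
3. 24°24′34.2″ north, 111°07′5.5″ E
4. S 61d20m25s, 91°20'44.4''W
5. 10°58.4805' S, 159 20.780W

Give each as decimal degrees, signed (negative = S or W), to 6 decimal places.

Point 1:
  φ: 56′ + 58″ = 56.96667′; 71 + 56.96667/60 = 71.9494444
  hemisphere S, so the sign is −
  Lon: 0 + 44/60 + 27.7/3600 = 0.7410278
  W ⇒ negate
Point 2:
  Lat: split at 2 digits → 13° and 4.0865′; 13 + 4.0865/60 = 13.0681083
  S → negative
  λ: degrees = first 3 digits = 128, minutes = 52.8534; 128 + 52.8534/60 = 128.8808900
  W ⇒ negate
Point 3:
  Latitude: 24° + 24/60 + 34.2/3600 = 24 + 0.400000 + 0.009500 = 24.4095000
  N → positive
  Lon: 111 + 7/60 + 5.5/3600 = 111.1181944
  E ⇒ keep positive
Point 4:
  φ: 61° + 20/60 + 25/3600 = 61 + 0.333333 + 0.006944 = 61.3402778
  S → negative
  λ: 91° + 20/60 + 44.4/3600 = 91 + 0.333333 + 0.012333 = 91.3456667
  W ⇒ negate
Point 5:
  Lat: 58.4805′ = 0.974675°; total 10.9746750
  S → negative
  λ: 20.78′ = 0.346333°; total 159.3463333
  W → negative

1. -71.949444, -0.741028
2. -13.068108, -128.880890
3. 24.409500, 111.118194
4. -61.340278, -91.345667
5. -10.974675, -159.346333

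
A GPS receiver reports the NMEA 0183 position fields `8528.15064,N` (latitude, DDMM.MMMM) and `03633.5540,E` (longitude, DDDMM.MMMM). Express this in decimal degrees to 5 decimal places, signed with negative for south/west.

Latitude: degrees = first 2 digits = 85, minutes = 28.15064; 85 + 28.15064/60 = 85.469177
N ⇒ keep positive
Longitude: degrees = first 3 digits = 36, minutes = 33.554; 36 + 33.554/60 = 36.559233
E → positive

85.46918, 36.55923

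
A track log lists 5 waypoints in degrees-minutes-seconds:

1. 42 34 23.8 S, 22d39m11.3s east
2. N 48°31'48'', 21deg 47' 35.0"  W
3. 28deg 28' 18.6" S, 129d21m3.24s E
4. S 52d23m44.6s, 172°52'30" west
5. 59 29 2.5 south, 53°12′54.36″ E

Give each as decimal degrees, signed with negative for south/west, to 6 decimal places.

1. -42.573278, 22.653139
2. 48.530000, -21.793056
3. -28.471833, 129.350900
4. -52.395722, -172.875000
5. -59.484028, 53.215100

Point 1:
  Latitude: 34′ + 23.8″ = 34.39667′; 42 + 34.39667/60 = 42.5732778
  S → negative
  Longitude: 39′ + 11.3″ = 39.18833′; 22 + 39.18833/60 = 22.6531389
  E ⇒ keep positive
Point 2:
  Lat: 48° + 31/60 + 48/3600 = 48 + 0.516667 + 0.013333 = 48.5300000
  N ⇒ keep positive
  Lon: 47′ + 35″ = 47.58333′; 21 + 47.58333/60 = 21.7930556
  W → negative
Point 3:
  Lat: 28° + 28/60 + 18.6/3600 = 28 + 0.466667 + 0.005167 = 28.4718333
  hemisphere S, so the sign is −
  λ: 129° + 21/60 + 3.24/3600 = 129 + 0.350000 + 0.000900 = 129.3509000
  E → positive
Point 4:
  Lat: 52 + 23/60 + 44.6/3600 = 52.3957222
  S ⇒ negate
  λ: 172 + 52/60 + 30/3600 = 172.8750000
  W ⇒ negate
Point 5:
  φ: 59 + 29/60 + 2.5/3600 = 59.4840278
  S ⇒ negate
  Longitude: 53° + 12/60 + 54.36/3600 = 53 + 0.200000 + 0.015100 = 53.2151000
  E ⇒ keep positive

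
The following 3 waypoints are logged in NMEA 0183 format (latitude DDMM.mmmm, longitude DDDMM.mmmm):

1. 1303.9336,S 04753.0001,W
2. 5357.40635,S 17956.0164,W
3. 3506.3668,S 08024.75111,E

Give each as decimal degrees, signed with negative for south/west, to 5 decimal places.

1. -13.06556, -47.88334
2. -53.95677, -179.93361
3. -35.10611, 80.41252

Point 1:
  φ: split at 2 digits → 13° and 3.9336′; 13 + 3.9336/60 = 13.065560
  S → negative
  Lon: split at 3 digits → 047° and 53.0001′; 47 + 53.0001/60 = 47.883335
  W ⇒ negate
Point 2:
  φ: split at 2 digits → 53° and 57.40635′; 53 + 57.40635/60 = 53.956773
  S ⇒ negate
  Lon: degrees = first 3 digits = 179, minutes = 56.0164; 179 + 56.0164/60 = 179.933607
  W ⇒ negate
Point 3:
  φ: degrees = first 2 digits = 35, minutes = 6.3668; 35 + 6.3668/60 = 35.106113
  S → negative
  λ: degrees = first 3 digits = 80, minutes = 24.75111; 80 + 24.75111/60 = 80.412519
  E → positive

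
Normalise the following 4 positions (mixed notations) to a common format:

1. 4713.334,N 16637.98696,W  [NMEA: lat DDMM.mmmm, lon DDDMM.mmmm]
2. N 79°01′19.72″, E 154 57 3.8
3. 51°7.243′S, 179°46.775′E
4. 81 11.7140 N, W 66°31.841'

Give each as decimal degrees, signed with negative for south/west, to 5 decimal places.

Point 1:
  Latitude: split at 2 digits → 47° and 13.334′; 47 + 13.334/60 = 47.222233
  N ⇒ keep positive
  λ: degrees = first 3 digits = 166, minutes = 37.98696; 166 + 37.98696/60 = 166.633116
  hemisphere W, so the sign is −
Point 2:
  Latitude: 79 + 1/60 + 19.72/3600 = 79.022144
  N ⇒ keep positive
  Longitude: 57′ + 3.8″ = 57.06333′; 154 + 57.06333/60 = 154.951056
  E → positive
Point 3:
  Lat: 7.243′ = 0.120717°; total 51.120717
  hemisphere S, so the sign is −
  λ: 46.775′ = 0.779583°; total 179.779583
  E ⇒ keep positive
Point 4:
  Latitude: 11.714′ = 0.195233°; total 81.195233
  N → positive
  Longitude: 66 + 31.841/60 = 66.530683
  W → negative

1. 47.22223, -166.63312
2. 79.02214, 154.95106
3. -51.12072, 179.77958
4. 81.19523, -66.53068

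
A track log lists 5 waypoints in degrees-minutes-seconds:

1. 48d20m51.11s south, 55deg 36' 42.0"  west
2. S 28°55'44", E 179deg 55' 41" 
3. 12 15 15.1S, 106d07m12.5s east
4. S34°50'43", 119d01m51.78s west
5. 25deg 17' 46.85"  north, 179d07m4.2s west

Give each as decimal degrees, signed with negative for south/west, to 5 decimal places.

1. -48.34753, -55.61167
2. -28.92889, 179.92806
3. -12.25419, 106.12014
4. -34.84528, -119.03105
5. 25.29635, -179.11783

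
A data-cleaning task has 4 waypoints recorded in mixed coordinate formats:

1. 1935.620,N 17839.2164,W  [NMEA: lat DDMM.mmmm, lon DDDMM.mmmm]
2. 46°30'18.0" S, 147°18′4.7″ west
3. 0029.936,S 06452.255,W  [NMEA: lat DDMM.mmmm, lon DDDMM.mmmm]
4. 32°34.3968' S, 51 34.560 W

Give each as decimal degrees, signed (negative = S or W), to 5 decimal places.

1. 19.59367, -178.65361
2. -46.50500, -147.30131
3. -0.49893, -64.87092
4. -32.57328, -51.57600

Point 1:
  φ: degrees = first 2 digits = 19, minutes = 35.62; 19 + 35.62/60 = 19.593667
  N → positive
  Lon: split at 3 digits → 178° and 39.2164′; 178 + 39.2164/60 = 178.653607
  hemisphere W, so the sign is −
Point 2:
  φ: 30′ + 18″ = 30.30000′; 46 + 30.30000/60 = 46.505000
  hemisphere S, so the sign is −
  Lon: 147° + 18/60 + 4.7/3600 = 147 + 0.300000 + 0.001306 = 147.301306
  W ⇒ negate
Point 3:
  φ: degrees = first 2 digits = 0, minutes = 29.936; 0 + 29.936/60 = 0.498933
  hemisphere S, so the sign is −
  Lon: split at 3 digits → 064° and 52.255′; 64 + 52.255/60 = 64.870917
  W ⇒ negate
Point 4:
  Lat: 34.3968′ = 0.573280°; total 32.573280
  S ⇒ negate
  Lon: 34.56′ = 0.576000°; total 51.576000
  hemisphere W, so the sign is −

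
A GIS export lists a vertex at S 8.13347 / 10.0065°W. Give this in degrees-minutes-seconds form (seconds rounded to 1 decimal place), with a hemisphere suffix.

8°08′0.5″ S, 10°00′23.4″ W

φ: 0.133470 × 60 = 8.00820′ → 8′, remainder × 60 = 0.492″
Longitude: whole degrees 10; 0.39000′ → 0′ and 23.400″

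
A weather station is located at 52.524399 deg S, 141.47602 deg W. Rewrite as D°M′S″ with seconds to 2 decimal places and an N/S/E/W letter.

52°31′27.84″ S, 141°28′33.67″ W

φ: whole degrees 52; 31.46394′ → 31′ and 27.8364″
λ: 0.476020 × 60 = 28.56120′ → 28′, remainder × 60 = 33.6720″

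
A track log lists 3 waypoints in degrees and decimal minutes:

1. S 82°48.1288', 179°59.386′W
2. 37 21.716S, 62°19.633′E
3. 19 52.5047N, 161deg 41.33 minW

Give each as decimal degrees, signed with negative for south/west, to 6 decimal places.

1. -82.802147, -179.989767
2. -37.361933, 62.327217
3. 19.875078, -161.688833

Point 1:
  Latitude: 82 + 48.1288/60 = 82.8021467
  hemisphere S, so the sign is −
  Lon: 179 + 59.386/60 = 179.9897667
  W → negative
Point 2:
  φ: 21.716′ = 0.361933°; total 37.3619333
  hemisphere S, so the sign is −
  λ: 62 + 19.633/60 = 62.3272167
  E → positive
Point 3:
  Latitude: 52.5047′ = 0.875078°; total 19.8750783
  N ⇒ keep positive
  λ: 41.33′ = 0.688833°; total 161.6888333
  W → negative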